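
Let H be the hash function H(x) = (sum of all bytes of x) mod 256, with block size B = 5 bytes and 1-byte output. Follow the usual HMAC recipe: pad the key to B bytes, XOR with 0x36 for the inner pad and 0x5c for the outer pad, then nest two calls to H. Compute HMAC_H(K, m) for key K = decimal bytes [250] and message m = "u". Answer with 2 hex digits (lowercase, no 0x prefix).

Key decimal bytes [250] = fa is 1 byte ≤ B = 5; zero-pad to 5 bytes: K' = fa 00 00 00 00.
K' ⊕ ipad = cc 36 36 36 36.  K' ⊕ opad = a6 5c 5c 5c 5c.
Inner input = (K'⊕ipad) ∥ m = cc 36 36 36 36 ∥ 75.
Inner hash: sum = 204+54+54+54+54+117 = 537; mod 256 = 25 → 19.
Outer input = (K'⊕opad) ∥ inner = a6 5c 5c 5c 5c ∥ 19.
Outer hash (tag): sum = 166+92+92+92+92+25 = 559; mod 256 = 47 → 2f.

2f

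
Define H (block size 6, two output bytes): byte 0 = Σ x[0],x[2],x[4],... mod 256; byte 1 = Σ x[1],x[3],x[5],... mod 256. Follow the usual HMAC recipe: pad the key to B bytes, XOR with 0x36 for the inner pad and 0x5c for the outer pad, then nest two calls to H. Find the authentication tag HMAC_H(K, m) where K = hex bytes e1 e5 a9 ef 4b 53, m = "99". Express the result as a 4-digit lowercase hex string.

f5c5

Key hex bytes e1 e5 a9 ef 4b 53 is exactly B = 6 bytes: K' = e1 e5 a9 ef 4b 53.
K' ⊕ ipad = d7 d3 9f d9 7d 65.  K' ⊕ opad = bd b9 f5 b3 17 0f.
Inner input = (K'⊕ipad) ∥ m = d7 d3 9f d9 7d 65 ∥ 39 39.
Inner hash: even-index sum = 556 mod 256 = 44; odd-index sum = 586 mod 256 = 74 → 2c 4a.
Outer input = (K'⊕opad) ∥ inner = bd b9 f5 b3 17 0f ∥ 2c 4a.
Outer hash (tag): even-index sum = 501 mod 256 = 245; odd-index sum = 453 mod 256 = 197 → f5 c5.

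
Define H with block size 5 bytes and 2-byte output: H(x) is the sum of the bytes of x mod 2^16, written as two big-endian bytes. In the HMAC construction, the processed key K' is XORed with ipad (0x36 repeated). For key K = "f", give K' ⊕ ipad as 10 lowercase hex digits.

Key "f" = 66 is 1 byte ≤ B = 5; zero-pad to 5 bytes: K' = 66 00 00 00 00.
XOR each byte with 0x36: 66⊕36=50, 00⊕36=36, 00⊕36=36, 00⊕36=36, 00⊕36=36.

5036363636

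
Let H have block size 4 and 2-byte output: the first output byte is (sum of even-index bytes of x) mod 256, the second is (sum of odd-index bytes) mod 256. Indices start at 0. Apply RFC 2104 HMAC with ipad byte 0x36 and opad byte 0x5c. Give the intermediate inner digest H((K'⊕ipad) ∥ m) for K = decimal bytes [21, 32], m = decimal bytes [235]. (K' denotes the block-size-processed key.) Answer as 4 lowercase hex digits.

444c

Key decimal bytes [21, 32] = 15 20 is 2 bytes ≤ B = 4; zero-pad to 4 bytes: K' = 15 20 00 00.
K' ⊕ ipad = 23 16 36 36.
Inner input = 23 16 36 36 ∥ eb.
Inner hash: even-index sum = 324 mod 256 = 68; odd-index sum = 76 mod 256 = 76 → 44 4c.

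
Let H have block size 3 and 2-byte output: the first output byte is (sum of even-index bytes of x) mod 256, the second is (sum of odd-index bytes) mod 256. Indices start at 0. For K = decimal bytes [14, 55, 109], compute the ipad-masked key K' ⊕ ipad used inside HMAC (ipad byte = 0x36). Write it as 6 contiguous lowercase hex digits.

Key decimal bytes [14, 55, 109] = 0e 37 6d is exactly B = 3 bytes: K' = 0e 37 6d.
XOR each byte with 0x36: 0e⊕36=38, 37⊕36=01, 6d⊕36=5b.

38015b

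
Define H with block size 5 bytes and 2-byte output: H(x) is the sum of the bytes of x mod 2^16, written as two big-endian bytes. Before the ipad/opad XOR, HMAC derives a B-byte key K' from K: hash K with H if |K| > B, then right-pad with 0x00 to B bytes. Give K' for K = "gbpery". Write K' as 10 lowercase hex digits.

0289000000

|K| = 6 > B = 5, so first hash the key.
H(K): sum = 103+98+112+101+114+121 = 649 → 02 89.
Zero-pad H(K) = 02 89 to 5 bytes: K' = 02 89 00 00 00.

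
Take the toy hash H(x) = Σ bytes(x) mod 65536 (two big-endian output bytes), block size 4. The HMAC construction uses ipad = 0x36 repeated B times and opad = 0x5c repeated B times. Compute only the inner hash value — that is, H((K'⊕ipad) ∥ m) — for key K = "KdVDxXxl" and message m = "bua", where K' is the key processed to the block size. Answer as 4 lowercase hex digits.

02a3

Key "KdVDxXxl" = 4b 64 56 44 78 58 78 6c is 8 bytes > B = 4, so hash it first: H(key) = 02 fd, then zero-pad to 4 bytes: K' = 02 fd 00 00.
K' ⊕ ipad = 34 cb 36 36.
Inner input = 34 cb 36 36 ∥ 62 75 61.
Inner hash: sum = 52+203+54+54+98+117+97 = 675 → 02 a3.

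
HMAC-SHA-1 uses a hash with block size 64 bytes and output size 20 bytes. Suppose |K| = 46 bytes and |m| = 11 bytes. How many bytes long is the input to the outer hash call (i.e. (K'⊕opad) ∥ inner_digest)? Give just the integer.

Key is 46 ≤ 64 bytes, zero-padded: |K'| = 64.
Outer input = (K'⊕opad) ∥ H(inner) → 64 + 20 = 84 bytes.

84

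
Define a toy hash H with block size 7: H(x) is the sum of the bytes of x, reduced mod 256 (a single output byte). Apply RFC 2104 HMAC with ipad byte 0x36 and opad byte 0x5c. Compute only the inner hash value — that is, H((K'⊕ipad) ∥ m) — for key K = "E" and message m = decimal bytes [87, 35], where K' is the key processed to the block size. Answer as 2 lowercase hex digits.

Key "E" = 45 is 1 byte ≤ B = 7; zero-pad to 7 bytes: K' = 45 00 00 00 00 00 00.
K' ⊕ ipad = 73 36 36 36 36 36 36.
Inner input = 73 36 36 36 36 36 36 ∥ 57 23.
Inner hash: sum = 115+54+54+54+54+54+54+87+35 = 561; mod 256 = 49 → 31.

31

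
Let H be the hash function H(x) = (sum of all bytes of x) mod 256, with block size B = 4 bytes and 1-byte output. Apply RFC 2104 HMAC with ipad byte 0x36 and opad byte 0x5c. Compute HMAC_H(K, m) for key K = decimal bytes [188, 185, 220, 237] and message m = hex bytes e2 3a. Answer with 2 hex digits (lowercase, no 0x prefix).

Key decimal bytes [188, 185, 220, 237] = bc b9 dc ed is exactly B = 4 bytes: K' = bc b9 dc ed.
K' ⊕ ipad = 8a 8f ea db.  K' ⊕ opad = e0 e5 80 b1.
Inner input = (K'⊕ipad) ∥ m = 8a 8f ea db ∥ e2 3a.
Inner hash: sum = 138+143+234+219+226+58 = 1018; mod 256 = 250 → fa.
Outer input = (K'⊕opad) ∥ inner = e0 e5 80 b1 ∥ fa.
Outer hash (tag): sum = 224+229+128+177+250 = 1008; mod 256 = 240 → f0.

f0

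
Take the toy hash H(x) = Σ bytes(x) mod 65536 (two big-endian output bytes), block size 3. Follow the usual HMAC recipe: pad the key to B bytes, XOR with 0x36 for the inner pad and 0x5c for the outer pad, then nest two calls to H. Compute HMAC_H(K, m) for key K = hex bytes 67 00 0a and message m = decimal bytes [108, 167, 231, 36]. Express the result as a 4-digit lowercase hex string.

Key hex bytes 67 00 0a is exactly B = 3 bytes: K' = 67 00 0a.
K' ⊕ ipad = 51 36 3c.  K' ⊕ opad = 3b 5c 56.
Inner input = (K'⊕ipad) ∥ m = 51 36 3c ∥ 6c a7 e7 24.
Inner hash: sum = 81+54+60+108+167+231+36 = 737 → 02 e1.
Outer input = (K'⊕opad) ∥ inner = 3b 5c 56 ∥ 02 e1.
Outer hash (tag): sum = 59+92+86+2+225 = 464 → 01 d0.

01d0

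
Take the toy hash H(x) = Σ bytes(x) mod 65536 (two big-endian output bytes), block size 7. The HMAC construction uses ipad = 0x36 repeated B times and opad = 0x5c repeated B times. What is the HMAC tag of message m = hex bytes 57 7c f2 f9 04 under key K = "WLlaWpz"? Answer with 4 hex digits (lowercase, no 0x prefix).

012b

Key "WLlaWpz" = 57 4c 6c 61 57 70 7a is exactly B = 7 bytes: K' = 57 4c 6c 61 57 70 7a.
K' ⊕ ipad = 61 7a 5a 57 61 46 4c.  K' ⊕ opad = 0b 10 30 3d 0b 2c 26.
Inner input = (K'⊕ipad) ∥ m = 61 7a 5a 57 61 46 4c ∥ 57 7c f2 f9 04.
Inner hash: sum = 97+122+90+87+97+70+76+87+124+242+249+4 = 1345 → 05 41.
Outer input = (K'⊕opad) ∥ inner = 0b 10 30 3d 0b 2c 26 ∥ 05 41.
Outer hash (tag): sum = 11+16+48+61+11+44+38+5+65 = 299 → 01 2b.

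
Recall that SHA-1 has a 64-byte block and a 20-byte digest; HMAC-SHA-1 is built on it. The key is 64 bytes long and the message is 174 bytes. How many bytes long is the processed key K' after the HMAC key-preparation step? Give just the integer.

Key is 64 ≤ 64 bytes, zero-padded: |K'| = 64.

64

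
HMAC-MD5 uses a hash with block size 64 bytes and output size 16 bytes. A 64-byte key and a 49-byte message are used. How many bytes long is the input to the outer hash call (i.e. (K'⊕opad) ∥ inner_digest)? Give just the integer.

80

Key is 64 ≤ 64 bytes, zero-padded: |K'| = 64.
Outer input = (K'⊕opad) ∥ H(inner) → 64 + 16 = 80 bytes.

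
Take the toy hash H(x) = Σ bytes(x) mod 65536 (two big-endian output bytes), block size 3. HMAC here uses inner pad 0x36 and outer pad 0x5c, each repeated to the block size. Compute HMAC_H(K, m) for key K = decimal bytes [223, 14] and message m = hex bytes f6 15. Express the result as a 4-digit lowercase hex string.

0195

Key decimal bytes [223, 14] = df 0e is 2 bytes ≤ B = 3; zero-pad to 3 bytes: K' = df 0e 00.
K' ⊕ ipad = e9 38 36.  K' ⊕ opad = 83 52 5c.
Inner input = (K'⊕ipad) ∥ m = e9 38 36 ∥ f6 15.
Inner hash: sum = 233+56+54+246+21 = 610 → 02 62.
Outer input = (K'⊕opad) ∥ inner = 83 52 5c ∥ 02 62.
Outer hash (tag): sum = 131+82+92+2+98 = 405 → 01 95.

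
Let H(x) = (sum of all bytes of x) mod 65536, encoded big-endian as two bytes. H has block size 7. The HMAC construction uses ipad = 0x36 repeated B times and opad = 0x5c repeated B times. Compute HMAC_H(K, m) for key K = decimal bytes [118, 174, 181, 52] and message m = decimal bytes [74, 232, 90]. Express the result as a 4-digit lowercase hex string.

Key decimal bytes [118, 174, 181, 52] = 76 ae b5 34 is 4 bytes ≤ B = 7; zero-pad to 7 bytes: K' = 76 ae b5 34 00 00 00.
K' ⊕ ipad = 40 98 83 02 36 36 36.  K' ⊕ opad = 2a f2 e9 68 5c 5c 5c.
Inner input = (K'⊕ipad) ∥ m = 40 98 83 02 36 36 36 ∥ 4a e8 5a.
Inner hash: sum = 64+152+131+2+54+54+54+74+232+90 = 907 → 03 8b.
Outer input = (K'⊕opad) ∥ inner = 2a f2 e9 68 5c 5c 5c ∥ 03 8b.
Outer hash (tag): sum = 42+242+233+104+92+92+92+3+139 = 1039 → 04 0f.

040f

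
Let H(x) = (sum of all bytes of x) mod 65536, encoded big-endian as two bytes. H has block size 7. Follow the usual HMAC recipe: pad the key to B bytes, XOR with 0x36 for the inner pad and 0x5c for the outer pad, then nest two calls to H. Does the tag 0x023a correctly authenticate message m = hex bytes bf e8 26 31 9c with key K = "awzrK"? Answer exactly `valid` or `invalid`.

valid

Key "awzrK" = 61 77 7a 72 4b is 5 bytes ≤ B = 7; zero-pad to 7 bytes: K' = 61 77 7a 72 4b 00 00.
K' ⊕ ipad = 57 41 4c 44 7d 36 36; K' ⊕ opad = 3d 2b 26 2e 17 5c 5c.
Inner hash: sum = 87+65+76+68+125+54+54+191+232+38+49+156 = 1195 → 04 ab.
Outer hash (recomputed tag): sum = 61+43+38+46+23+92+92+4+171 = 570 → 02 3a.
Recomputed tag = 023a; claimed = 023a → match.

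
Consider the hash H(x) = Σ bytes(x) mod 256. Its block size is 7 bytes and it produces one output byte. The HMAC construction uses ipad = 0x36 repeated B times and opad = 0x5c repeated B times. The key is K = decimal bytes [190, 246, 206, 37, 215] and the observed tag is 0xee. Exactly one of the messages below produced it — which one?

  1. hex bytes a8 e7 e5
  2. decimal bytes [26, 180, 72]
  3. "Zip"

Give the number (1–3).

1

Key decimal bytes [190, 246, 206, 37, 215] = be f6 ce 25 d7 is 5 bytes ≤ B = 7; zero-pad to 7 bytes: K' = be f6 ce 25 d7 00 00.
K' ⊕ ipad = 88 c0 f8 13 e1 36 36; K' ⊕ opad = e2 aa 92 79 8b 5c 5c.
m1: inner = H(88 c0 f8 13 e1 36 36 a8 e7 e5) = 14; tag = H(e2 aa 92 79 8b 5c 5c 14) = ee ← matches
m2: inner = H(88 c0 f8 13 e1 36 36 1a b4 48) = b6; tag = H(e2 aa 92 79 8b 5c 5c b6) = 90
m3: inner = H(88 c0 f8 13 e1 36 36 5a 69 70) = d3; tag = H(e2 aa 92 79 8b 5c 5c d3) = ad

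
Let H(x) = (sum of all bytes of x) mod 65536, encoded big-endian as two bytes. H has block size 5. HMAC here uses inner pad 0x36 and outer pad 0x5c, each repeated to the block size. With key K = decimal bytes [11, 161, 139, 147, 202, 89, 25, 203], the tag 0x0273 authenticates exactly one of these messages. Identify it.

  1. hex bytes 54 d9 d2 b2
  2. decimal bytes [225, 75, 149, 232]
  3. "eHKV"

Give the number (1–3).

Key decimal bytes [11, 161, 139, 147, 202, 89, 25, 203] = 0b a1 8b 93 ca 59 19 cb is 8 bytes > B = 5, so hash it first: H(key) = 03 d1, then zero-pad to 5 bytes: K' = 03 d1 00 00 00.
K' ⊕ ipad = 35 e7 36 36 36; K' ⊕ opad = 5f 8d 5c 5c 5c.
m1: inner = H(35 e7 36 36 36 54 d9 d2 b2) = 04 6f; tag = H(5f 8d 5c 5c 5c 04 6f) = 0273 ← matches
m2: inner = H(35 e7 36 36 36 e1 4b 95 e8) = 04 67; tag = H(5f 8d 5c 5c 5c 04 67) = 026b
m3: inner = H(35 e7 36 36 36 65 48 4b 56) = 03 0c; tag = H(5f 8d 5c 5c 5c 03 0c) = 020f

1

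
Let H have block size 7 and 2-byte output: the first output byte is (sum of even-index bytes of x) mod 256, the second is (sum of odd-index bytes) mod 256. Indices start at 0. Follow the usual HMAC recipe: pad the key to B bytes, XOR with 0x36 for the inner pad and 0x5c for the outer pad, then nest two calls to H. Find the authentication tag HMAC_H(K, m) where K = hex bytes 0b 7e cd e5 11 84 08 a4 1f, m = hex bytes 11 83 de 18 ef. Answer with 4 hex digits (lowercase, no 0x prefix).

Key hex bytes 0b 7e cd e5 11 84 08 a4 1f is 9 bytes > B = 7, so hash it first: H(key) = 10 8b, then zero-pad to 7 bytes: K' = 10 8b 00 00 00 00 00.
K' ⊕ ipad = 26 bd 36 36 36 36 36.  K' ⊕ opad = 4c d7 5c 5c 5c 5c 5c.
Inner input = (K'⊕ipad) ∥ m = 26 bd 36 36 36 36 36 ∥ 11 83 de 18 ef.
Inner hash: even-index sum = 355 mod 256 = 99; odd-index sum = 775 mod 256 = 7 → 63 07.
Outer input = (K'⊕opad) ∥ inner = 4c d7 5c 5c 5c 5c 5c ∥ 63 07.
Outer hash (tag): even-index sum = 359 mod 256 = 103; odd-index sum = 498 mod 256 = 242 → 67 f2.

67f2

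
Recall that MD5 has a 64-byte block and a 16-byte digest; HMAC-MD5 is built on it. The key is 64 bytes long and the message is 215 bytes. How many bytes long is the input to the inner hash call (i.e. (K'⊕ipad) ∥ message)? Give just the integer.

Key is 64 ≤ 64 bytes, zero-padded: |K'| = 64.
Inner input = (K'⊕ipad) ∥ m → 64 + 215 = 279 bytes.

279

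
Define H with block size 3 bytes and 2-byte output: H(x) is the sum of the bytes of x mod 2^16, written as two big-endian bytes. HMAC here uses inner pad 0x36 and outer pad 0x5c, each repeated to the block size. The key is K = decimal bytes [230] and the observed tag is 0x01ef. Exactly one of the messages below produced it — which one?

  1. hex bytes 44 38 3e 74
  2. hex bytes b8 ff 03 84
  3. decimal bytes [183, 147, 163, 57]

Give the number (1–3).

Key decimal bytes [230] = e6 is 1 byte ≤ B = 3; zero-pad to 3 bytes: K' = e6 00 00.
K' ⊕ ipad = d0 36 36; K' ⊕ opad = ba 5c 5c.
m1: inner = H(d0 36 36 44 38 3e 74) = 02 6a; tag = H(ba 5c 5c 02 6a) = 01de
m2: inner = H(d0 36 36 b8 ff 03 84) = 03 7a; tag = H(ba 5c 5c 03 7a) = 01ef ← matches
m3: inner = H(d0 36 36 b7 93 a3 39) = 03 62; tag = H(ba 5c 5c 03 62) = 01d7

2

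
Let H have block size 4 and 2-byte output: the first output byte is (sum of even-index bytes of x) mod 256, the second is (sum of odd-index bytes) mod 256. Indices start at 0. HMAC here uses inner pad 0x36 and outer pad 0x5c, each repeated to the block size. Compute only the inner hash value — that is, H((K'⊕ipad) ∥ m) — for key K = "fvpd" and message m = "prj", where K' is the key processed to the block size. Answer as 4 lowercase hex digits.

7004

Key "fvpd" = 66 76 70 64 is exactly B = 4 bytes: K' = 66 76 70 64.
K' ⊕ ipad = 50 40 46 52.
Inner input = 50 40 46 52 ∥ 70 72 6a.
Inner hash: even-index sum = 368 mod 256 = 112; odd-index sum = 260 mod 256 = 4 → 70 04.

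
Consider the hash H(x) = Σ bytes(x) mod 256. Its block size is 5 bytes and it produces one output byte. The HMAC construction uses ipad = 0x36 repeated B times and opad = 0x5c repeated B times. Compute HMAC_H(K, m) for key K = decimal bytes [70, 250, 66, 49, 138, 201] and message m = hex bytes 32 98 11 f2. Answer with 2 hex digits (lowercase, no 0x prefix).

Key decimal bytes [70, 250, 66, 49, 138, 201] = 46 fa 42 31 8a c9 is 6 bytes > B = 5, so hash it first: H(key) = 06, then zero-pad to 5 bytes: K' = 06 00 00 00 00.
K' ⊕ ipad = 30 36 36 36 36.  K' ⊕ opad = 5a 5c 5c 5c 5c.
Inner input = (K'⊕ipad) ∥ m = 30 36 36 36 36 ∥ 32 98 11 f2.
Inner hash: sum = 48+54+54+54+54+50+152+17+242 = 725; mod 256 = 213 → d5.
Outer input = (K'⊕opad) ∥ inner = 5a 5c 5c 5c 5c ∥ d5.
Outer hash (tag): sum = 90+92+92+92+92+213 = 671; mod 256 = 159 → 9f.

9f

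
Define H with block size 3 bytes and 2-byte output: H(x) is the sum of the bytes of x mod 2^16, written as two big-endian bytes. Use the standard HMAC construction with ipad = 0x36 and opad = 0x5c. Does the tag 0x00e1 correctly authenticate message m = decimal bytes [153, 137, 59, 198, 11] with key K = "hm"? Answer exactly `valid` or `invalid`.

valid

Key "hm" = 68 6d is 2 bytes ≤ B = 3; zero-pad to 3 bytes: K' = 68 6d 00.
K' ⊕ ipad = 5e 5b 36; K' ⊕ opad = 34 31 5c.
Inner hash: sum = 94+91+54+153+137+59+198+11 = 797 → 03 1d.
Outer hash (recomputed tag): sum = 52+49+92+3+29 = 225 → 00 e1.
Recomputed tag = 00e1; claimed = 00e1 → match.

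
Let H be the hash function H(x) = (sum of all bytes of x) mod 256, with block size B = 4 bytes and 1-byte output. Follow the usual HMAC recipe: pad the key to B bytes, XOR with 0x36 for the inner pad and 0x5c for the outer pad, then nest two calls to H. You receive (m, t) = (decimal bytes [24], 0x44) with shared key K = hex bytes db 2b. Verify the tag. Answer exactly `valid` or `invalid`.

Key hex bytes db 2b is 2 bytes ≤ B = 4; zero-pad to 4 bytes: K' = db 2b 00 00.
K' ⊕ ipad = ed 1d 36 36; K' ⊕ opad = 87 77 5c 5c.
Inner hash: sum = 237+29+54+54+24 = 398; mod 256 = 142 → 8e.
Outer hash (recomputed tag): sum = 135+119+92+92+142 = 580; mod 256 = 68 → 44.
Recomputed tag = 44; claimed = 44 → match.

valid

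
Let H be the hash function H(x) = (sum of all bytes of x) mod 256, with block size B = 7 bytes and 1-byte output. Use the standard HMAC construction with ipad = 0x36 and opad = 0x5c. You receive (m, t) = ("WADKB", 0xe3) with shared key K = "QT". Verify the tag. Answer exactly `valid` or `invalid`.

Key "QT" = 51 54 is 2 bytes ≤ B = 7; zero-pad to 7 bytes: K' = 51 54 00 00 00 00 00.
K' ⊕ ipad = 67 62 36 36 36 36 36; K' ⊕ opad = 0d 08 5c 5c 5c 5c 5c.
Inner hash: sum = 103+98+54+54+54+54+54+87+65+68+75+66 = 832; mod 256 = 64 → 40.
Outer hash (recomputed tag): sum = 13+8+92+92+92+92+92+64 = 545; mod 256 = 33 → 21.
Recomputed tag = 21; claimed = e3 → mismatch.

invalid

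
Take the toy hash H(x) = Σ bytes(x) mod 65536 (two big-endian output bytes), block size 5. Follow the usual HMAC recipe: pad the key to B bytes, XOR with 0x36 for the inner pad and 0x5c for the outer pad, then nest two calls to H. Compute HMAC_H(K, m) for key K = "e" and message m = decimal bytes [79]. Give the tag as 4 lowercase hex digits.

0224

Key "e" = 65 is 1 byte ≤ B = 5; zero-pad to 5 bytes: K' = 65 00 00 00 00.
K' ⊕ ipad = 53 36 36 36 36.  K' ⊕ opad = 39 5c 5c 5c 5c.
Inner input = (K'⊕ipad) ∥ m = 53 36 36 36 36 ∥ 4f.
Inner hash: sum = 83+54+54+54+54+79 = 378 → 01 7a.
Outer input = (K'⊕opad) ∥ inner = 39 5c 5c 5c 5c ∥ 01 7a.
Outer hash (tag): sum = 57+92+92+92+92+1+122 = 548 → 02 24.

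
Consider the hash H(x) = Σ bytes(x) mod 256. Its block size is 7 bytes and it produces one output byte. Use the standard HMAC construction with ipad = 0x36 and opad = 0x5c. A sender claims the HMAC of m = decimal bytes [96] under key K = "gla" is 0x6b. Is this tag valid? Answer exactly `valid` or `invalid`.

Key "gla" = 67 6c 61 is 3 bytes ≤ B = 7; zero-pad to 7 bytes: K' = 67 6c 61 00 00 00 00.
K' ⊕ ipad = 51 5a 57 36 36 36 36; K' ⊕ opad = 3b 30 3d 5c 5c 5c 5c.
Inner hash: sum = 81+90+87+54+54+54+54+96 = 570; mod 256 = 58 → 3a.
Outer hash (recomputed tag): sum = 59+48+61+92+92+92+92+58 = 594; mod 256 = 82 → 52.
Recomputed tag = 52; claimed = 6b → mismatch.

invalid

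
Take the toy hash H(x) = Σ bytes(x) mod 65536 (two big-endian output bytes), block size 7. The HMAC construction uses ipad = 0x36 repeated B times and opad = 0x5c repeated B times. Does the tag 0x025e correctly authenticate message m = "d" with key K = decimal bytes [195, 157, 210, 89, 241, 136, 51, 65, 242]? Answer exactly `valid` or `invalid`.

Key decimal bytes [195, 157, 210, 89, 241, 136, 51, 65, 242] = c3 9d d2 59 f1 88 33 41 f2 is 9 bytes > B = 7, so hash it first: H(key) = 05 6a, then zero-pad to 7 bytes: K' = 05 6a 00 00 00 00 00.
K' ⊕ ipad = 33 5c 36 36 36 36 36; K' ⊕ opad = 59 36 5c 5c 5c 5c 5c.
Inner hash: sum = 51+92+54+54+54+54+54+100 = 513 → 02 01.
Outer hash (recomputed tag): sum = 89+54+92+92+92+92+92+2+1 = 606 → 02 5e.
Recomputed tag = 025e; claimed = 025e → match.

valid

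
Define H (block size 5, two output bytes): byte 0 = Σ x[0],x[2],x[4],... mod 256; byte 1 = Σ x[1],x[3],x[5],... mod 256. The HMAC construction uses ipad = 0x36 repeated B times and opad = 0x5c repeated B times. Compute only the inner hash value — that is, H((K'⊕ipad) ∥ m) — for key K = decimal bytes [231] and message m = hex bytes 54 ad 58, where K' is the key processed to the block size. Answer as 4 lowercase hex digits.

Key decimal bytes [231] = e7 is 1 byte ≤ B = 5; zero-pad to 5 bytes: K' = e7 00 00 00 00.
K' ⊕ ipad = d1 36 36 36 36.
Inner input = d1 36 36 36 36 ∥ 54 ad 58.
Inner hash: even-index sum = 490 mod 256 = 234; odd-index sum = 280 mod 256 = 24 → ea 18.

ea18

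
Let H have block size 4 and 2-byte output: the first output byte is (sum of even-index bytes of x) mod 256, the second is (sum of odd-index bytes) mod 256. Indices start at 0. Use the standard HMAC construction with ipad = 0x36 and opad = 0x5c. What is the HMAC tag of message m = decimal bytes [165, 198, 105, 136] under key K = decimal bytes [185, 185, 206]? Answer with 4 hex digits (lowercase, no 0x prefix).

0c54

Key decimal bytes [185, 185, 206] = b9 b9 ce is 3 bytes ≤ B = 4; zero-pad to 4 bytes: K' = b9 b9 ce 00.
K' ⊕ ipad = 8f 8f f8 36.  K' ⊕ opad = e5 e5 92 5c.
Inner input = (K'⊕ipad) ∥ m = 8f 8f f8 36 ∥ a5 c6 69 88.
Inner hash: even-index sum = 661 mod 256 = 149; odd-index sum = 531 mod 256 = 19 → 95 13.
Outer input = (K'⊕opad) ∥ inner = e5 e5 92 5c ∥ 95 13.
Outer hash (tag): even-index sum = 524 mod 256 = 12; odd-index sum = 340 mod 256 = 84 → 0c 54.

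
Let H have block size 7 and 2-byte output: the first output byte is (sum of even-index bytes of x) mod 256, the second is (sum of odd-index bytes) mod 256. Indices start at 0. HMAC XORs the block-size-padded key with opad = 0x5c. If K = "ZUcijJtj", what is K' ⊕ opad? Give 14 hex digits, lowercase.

Key "ZUcijJtj" = 5a 55 63 69 6a 4a 74 6a is 8 bytes > B = 7, so hash it first: H(key) = 9b 72, then zero-pad to 7 bytes: K' = 9b 72 00 00 00 00 00.
XOR each byte with 0x5c: 9b⊕5c=c7, 72⊕5c=2e, 00⊕5c=5c, 00⊕5c=5c, 00⊕5c=5c, 00⊕5c=5c, 00⊕5c=5c.

c72e5c5c5c5c5c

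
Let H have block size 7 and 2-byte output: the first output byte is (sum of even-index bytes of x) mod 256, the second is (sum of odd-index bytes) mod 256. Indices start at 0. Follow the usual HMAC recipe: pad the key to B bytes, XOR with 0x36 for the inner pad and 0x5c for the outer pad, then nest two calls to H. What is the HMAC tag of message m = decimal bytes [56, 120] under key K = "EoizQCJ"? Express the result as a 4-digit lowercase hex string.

Key "EoizQCJ" = 45 6f 69 7a 51 43 4a is exactly B = 7 bytes: K' = 45 6f 69 7a 51 43 4a.
K' ⊕ ipad = 73 59 5f 4c 67 75 7c.  K' ⊕ opad = 19 33 35 26 0d 1f 16.
Inner input = (K'⊕ipad) ∥ m = 73 59 5f 4c 67 75 7c ∥ 38 78.
Inner hash: even-index sum = 557 mod 256 = 45; odd-index sum = 338 mod 256 = 82 → 2d 52.
Outer input = (K'⊕opad) ∥ inner = 19 33 35 26 0d 1f 16 ∥ 2d 52.
Outer hash (tag): even-index sum = 195 mod 256 = 195; odd-index sum = 165 mod 256 = 165 → c3 a5.

c3a5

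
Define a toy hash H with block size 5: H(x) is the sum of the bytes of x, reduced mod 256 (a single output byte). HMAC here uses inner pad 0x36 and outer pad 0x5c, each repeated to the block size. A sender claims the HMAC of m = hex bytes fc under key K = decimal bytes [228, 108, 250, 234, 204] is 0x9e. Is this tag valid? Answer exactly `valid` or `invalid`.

valid

Key decimal bytes [228, 108, 250, 234, 204] = e4 6c fa ea cc is exactly B = 5 bytes: K' = e4 6c fa ea cc.
K' ⊕ ipad = d2 5a cc dc fa; K' ⊕ opad = b8 30 a6 b6 90.
Inner hash: sum = 210+90+204+220+250+252 = 1226; mod 256 = 202 → ca.
Outer hash (recomputed tag): sum = 184+48+166+182+144+202 = 926; mod 256 = 158 → 9e.
Recomputed tag = 9e; claimed = 9e → match.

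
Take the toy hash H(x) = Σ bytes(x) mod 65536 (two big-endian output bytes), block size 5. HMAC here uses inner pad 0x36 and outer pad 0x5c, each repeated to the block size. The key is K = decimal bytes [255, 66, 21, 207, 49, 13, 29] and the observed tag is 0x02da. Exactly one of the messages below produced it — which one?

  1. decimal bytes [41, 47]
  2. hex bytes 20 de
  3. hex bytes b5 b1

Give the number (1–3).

Key decimal bytes [255, 66, 21, 207, 49, 13, 29] = ff 42 15 cf 31 0d 1d is 7 bytes > B = 5, so hash it first: H(key) = 02 80, then zero-pad to 5 bytes: K' = 02 80 00 00 00.
K' ⊕ ipad = 34 b6 36 36 36; K' ⊕ opad = 5e dc 5c 5c 5c.
m1: inner = H(34 b6 36 36 36 29 2f) = 01 e4; tag = H(5e dc 5c 5c 5c 01 e4) = 0333
m2: inner = H(34 b6 36 36 36 20 de) = 02 8a; tag = H(5e dc 5c 5c 5c 02 8a) = 02da ← matches
m3: inner = H(34 b6 36 36 36 b5 b1) = 02 f2; tag = H(5e dc 5c 5c 5c 02 f2) = 0342

2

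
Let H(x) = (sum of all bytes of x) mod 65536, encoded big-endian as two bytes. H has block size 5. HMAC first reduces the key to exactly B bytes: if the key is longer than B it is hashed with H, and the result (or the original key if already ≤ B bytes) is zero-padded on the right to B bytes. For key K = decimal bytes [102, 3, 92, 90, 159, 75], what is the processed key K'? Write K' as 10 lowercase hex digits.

0209000000

|K| = 6 > B = 5, so first hash the key.
H(K): sum = 102+3+92+90+159+75 = 521 → 02 09.
Zero-pad H(K) = 02 09 to 5 bytes: K' = 02 09 00 00 00.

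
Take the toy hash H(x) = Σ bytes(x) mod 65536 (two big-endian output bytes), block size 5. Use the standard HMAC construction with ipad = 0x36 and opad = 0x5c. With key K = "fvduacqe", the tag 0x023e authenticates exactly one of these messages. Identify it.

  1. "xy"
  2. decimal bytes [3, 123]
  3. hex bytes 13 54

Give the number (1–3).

3

Key "fvduacqe" = 66 76 64 75 61 63 71 65 is 8 bytes > B = 5, so hash it first: H(key) = 03 4f, then zero-pad to 5 bytes: K' = 03 4f 00 00 00.
K' ⊕ ipad = 35 79 36 36 36; K' ⊕ opad = 5f 13 5c 5c 5c.
m1: inner = H(35 79 36 36 36 78 79) = 02 41; tag = H(5f 13 5c 5c 5c 02 41) = 01c9
m2: inner = H(35 79 36 36 36 03 7b) = 01 ce; tag = H(5f 13 5c 5c 5c 01 ce) = 0255
m3: inner = H(35 79 36 36 36 13 54) = 01 b7; tag = H(5f 13 5c 5c 5c 01 b7) = 023e ← matches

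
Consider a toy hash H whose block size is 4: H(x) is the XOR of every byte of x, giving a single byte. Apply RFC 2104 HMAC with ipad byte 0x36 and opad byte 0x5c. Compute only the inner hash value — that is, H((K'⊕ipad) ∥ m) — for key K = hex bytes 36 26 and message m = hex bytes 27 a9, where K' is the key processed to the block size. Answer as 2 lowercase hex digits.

9e

Key hex bytes 36 26 is 2 bytes ≤ B = 4; zero-pad to 4 bytes: K' = 36 26 00 00.
K' ⊕ ipad = 00 10 36 36.
Inner input = 00 10 36 36 ∥ 27 a9.
Inner hash: XOR 00⊕10⊕36⊕36⊕27⊕a9 = 9e.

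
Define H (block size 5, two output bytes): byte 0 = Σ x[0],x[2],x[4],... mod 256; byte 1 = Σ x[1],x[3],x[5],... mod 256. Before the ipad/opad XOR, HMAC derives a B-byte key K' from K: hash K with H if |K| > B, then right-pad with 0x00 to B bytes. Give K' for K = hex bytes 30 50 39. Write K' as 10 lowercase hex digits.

Key hex bytes 30 50 39 is 3 bytes ≤ B = 5; zero-pad to 5 bytes: K' = 30 50 39 00 00.

3050390000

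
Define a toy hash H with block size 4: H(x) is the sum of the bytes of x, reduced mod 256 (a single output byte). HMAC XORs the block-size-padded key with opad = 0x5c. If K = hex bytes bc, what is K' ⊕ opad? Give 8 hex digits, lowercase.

e05c5c5c

Key hex bytes bc is 1 byte ≤ B = 4; zero-pad to 4 bytes: K' = bc 00 00 00.
XOR each byte with 0x5c: bc⊕5c=e0, 00⊕5c=5c, 00⊕5c=5c, 00⊕5c=5c.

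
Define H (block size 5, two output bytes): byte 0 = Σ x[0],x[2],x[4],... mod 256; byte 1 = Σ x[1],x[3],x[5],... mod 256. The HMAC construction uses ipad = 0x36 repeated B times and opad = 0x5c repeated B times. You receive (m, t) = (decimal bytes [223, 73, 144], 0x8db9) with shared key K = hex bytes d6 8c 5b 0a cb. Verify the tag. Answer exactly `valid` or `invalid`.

Key hex bytes d6 8c 5b 0a cb is exactly B = 5 bytes: K' = d6 8c 5b 0a cb.
K' ⊕ ipad = e0 ba 6d 3c fd; K' ⊕ opad = 8a d0 07 56 97.
Inner hash: even-index sum = 659 mod 256 = 147; odd-index sum = 613 mod 256 = 101 → 93 65.
Outer hash (recomputed tag): even-index sum = 397 mod 256 = 141; odd-index sum = 441 mod 256 = 185 → 8d b9.
Recomputed tag = 8db9; claimed = 8db9 → match.

valid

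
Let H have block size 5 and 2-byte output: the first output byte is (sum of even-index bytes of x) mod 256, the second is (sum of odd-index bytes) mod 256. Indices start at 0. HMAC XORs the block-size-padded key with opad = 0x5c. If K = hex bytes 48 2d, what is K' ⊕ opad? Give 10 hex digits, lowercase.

14715c5c5c

Key hex bytes 48 2d is 2 bytes ≤ B = 5; zero-pad to 5 bytes: K' = 48 2d 00 00 00.
XOR each byte with 0x5c: 48⊕5c=14, 2d⊕5c=71, 00⊕5c=5c, 00⊕5c=5c, 00⊕5c=5c.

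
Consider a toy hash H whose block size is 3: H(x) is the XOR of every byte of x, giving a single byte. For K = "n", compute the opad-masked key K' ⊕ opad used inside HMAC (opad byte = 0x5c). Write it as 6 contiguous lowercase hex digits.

325c5c

Key "n" = 6e is 1 byte ≤ B = 3; zero-pad to 3 bytes: K' = 6e 00 00.
XOR each byte with 0x5c: 6e⊕5c=32, 00⊕5c=5c, 00⊕5c=5c.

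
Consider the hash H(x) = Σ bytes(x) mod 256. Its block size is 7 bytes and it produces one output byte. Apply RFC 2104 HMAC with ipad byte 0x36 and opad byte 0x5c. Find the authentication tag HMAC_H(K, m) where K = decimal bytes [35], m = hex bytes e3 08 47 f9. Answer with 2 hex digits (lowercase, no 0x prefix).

2b

Key decimal bytes [35] = 23 is 1 byte ≤ B = 7; zero-pad to 7 bytes: K' = 23 00 00 00 00 00 00.
K' ⊕ ipad = 15 36 36 36 36 36 36.  K' ⊕ opad = 7f 5c 5c 5c 5c 5c 5c.
Inner input = (K'⊕ipad) ∥ m = 15 36 36 36 36 36 36 ∥ e3 08 47 f9.
Inner hash: sum = 21+54+54+54+54+54+54+227+8+71+249 = 900; mod 256 = 132 → 84.
Outer input = (K'⊕opad) ∥ inner = 7f 5c 5c 5c 5c 5c 5c ∥ 84.
Outer hash (tag): sum = 127+92+92+92+92+92+92+132 = 811; mod 256 = 43 → 2b.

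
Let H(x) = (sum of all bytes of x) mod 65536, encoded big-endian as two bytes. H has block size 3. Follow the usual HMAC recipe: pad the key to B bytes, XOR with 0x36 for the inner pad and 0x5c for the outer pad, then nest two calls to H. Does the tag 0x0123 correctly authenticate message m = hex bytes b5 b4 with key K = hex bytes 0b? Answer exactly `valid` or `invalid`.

Key hex bytes 0b is 1 byte ≤ B = 3; zero-pad to 3 bytes: K' = 0b 00 00.
K' ⊕ ipad = 3d 36 36; K' ⊕ opad = 57 5c 5c.
Inner hash: sum = 61+54+54+181+180 = 530 → 02 12.
Outer hash (recomputed tag): sum = 87+92+92+2+18 = 291 → 01 23.
Recomputed tag = 0123; claimed = 0123 → match.

valid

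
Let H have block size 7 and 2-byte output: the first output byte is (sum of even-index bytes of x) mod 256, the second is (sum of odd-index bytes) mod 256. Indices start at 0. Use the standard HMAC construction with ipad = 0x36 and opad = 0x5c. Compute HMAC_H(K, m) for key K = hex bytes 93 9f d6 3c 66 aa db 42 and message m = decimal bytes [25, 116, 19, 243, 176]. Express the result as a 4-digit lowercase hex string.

43f8

Key hex bytes 93 9f d6 3c 66 aa db 42 is 8 bytes > B = 7, so hash it first: H(key) = aa c7, then zero-pad to 7 bytes: K' = aa c7 00 00 00 00 00.
K' ⊕ ipad = 9c f1 36 36 36 36 36.  K' ⊕ opad = f6 9b 5c 5c 5c 5c 5c.
Inner input = (K'⊕ipad) ∥ m = 9c f1 36 36 36 36 36 ∥ 19 74 13 f3 b0.
Inner hash: even-index sum = 677 mod 256 = 165; odd-index sum = 569 mod 256 = 57 → a5 39.
Outer input = (K'⊕opad) ∥ inner = f6 9b 5c 5c 5c 5c 5c ∥ a5 39.
Outer hash (tag): even-index sum = 579 mod 256 = 67; odd-index sum = 504 mod 256 = 248 → 43 f8.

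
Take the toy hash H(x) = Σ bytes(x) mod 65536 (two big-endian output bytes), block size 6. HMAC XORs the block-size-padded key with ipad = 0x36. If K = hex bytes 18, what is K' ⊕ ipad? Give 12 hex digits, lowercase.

Key hex bytes 18 is 1 byte ≤ B = 6; zero-pad to 6 bytes: K' = 18 00 00 00 00 00.
XOR each byte with 0x36: 18⊕36=2e, 00⊕36=36, 00⊕36=36, 00⊕36=36, 00⊕36=36, 00⊕36=36.

2e3636363636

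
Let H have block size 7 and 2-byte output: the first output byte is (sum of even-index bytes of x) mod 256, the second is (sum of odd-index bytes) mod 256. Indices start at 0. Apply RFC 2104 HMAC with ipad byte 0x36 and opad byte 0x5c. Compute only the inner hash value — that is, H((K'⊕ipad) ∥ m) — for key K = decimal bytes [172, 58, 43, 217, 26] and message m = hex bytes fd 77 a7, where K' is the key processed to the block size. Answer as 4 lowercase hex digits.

90d5

Key decimal bytes [172, 58, 43, 217, 26] = ac 3a 2b d9 1a is 5 bytes ≤ B = 7; zero-pad to 7 bytes: K' = ac 3a 2b d9 1a 00 00.
K' ⊕ ipad = 9a 0c 1d ef 2c 36 36.
Inner input = 9a 0c 1d ef 2c 36 36 ∥ fd 77 a7.
Inner hash: even-index sum = 400 mod 256 = 144; odd-index sum = 725 mod 256 = 213 → 90 d5.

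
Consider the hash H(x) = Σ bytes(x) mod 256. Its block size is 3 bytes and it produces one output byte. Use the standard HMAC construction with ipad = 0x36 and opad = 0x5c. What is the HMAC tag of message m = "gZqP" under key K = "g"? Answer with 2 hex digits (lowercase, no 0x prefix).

Key "g" = 67 is 1 byte ≤ B = 3; zero-pad to 3 bytes: K' = 67 00 00.
K' ⊕ ipad = 51 36 36.  K' ⊕ opad = 3b 5c 5c.
Inner input = (K'⊕ipad) ∥ m = 51 36 36 ∥ 67 5a 71 50.
Inner hash: sum = 81+54+54+103+90+113+80 = 575; mod 256 = 63 → 3f.
Outer input = (K'⊕opad) ∥ inner = 3b 5c 5c ∥ 3f.
Outer hash (tag): sum = 59+92+92+63 = 306; mod 256 = 50 → 32.

32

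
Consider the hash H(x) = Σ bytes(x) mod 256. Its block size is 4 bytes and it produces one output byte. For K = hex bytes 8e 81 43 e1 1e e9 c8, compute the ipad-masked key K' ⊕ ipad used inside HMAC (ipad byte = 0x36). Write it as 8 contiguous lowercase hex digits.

34363636

Key hex bytes 8e 81 43 e1 1e e9 c8 is 7 bytes > B = 4, so hash it first: H(key) = 02, then zero-pad to 4 bytes: K' = 02 00 00 00.
XOR each byte with 0x36: 02⊕36=34, 00⊕36=36, 00⊕36=36, 00⊕36=36.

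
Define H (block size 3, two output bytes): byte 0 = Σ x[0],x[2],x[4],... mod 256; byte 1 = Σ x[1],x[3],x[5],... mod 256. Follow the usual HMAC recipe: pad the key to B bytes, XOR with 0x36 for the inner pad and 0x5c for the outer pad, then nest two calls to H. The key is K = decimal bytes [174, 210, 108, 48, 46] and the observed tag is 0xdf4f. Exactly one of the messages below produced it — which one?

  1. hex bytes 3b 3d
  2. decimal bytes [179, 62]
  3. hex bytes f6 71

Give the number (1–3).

1

Key decimal bytes [174, 210, 108, 48, 46] = ae d2 6c 30 2e is 5 bytes > B = 3, so hash it first: H(key) = 48 02, then zero-pad to 3 bytes: K' = 48 02 00.
K' ⊕ ipad = 7e 34 36; K' ⊕ opad = 14 5e 5c.
m1: inner = H(7e 34 36 3b 3d) = f1 6f; tag = H(14 5e 5c f1 6f) = df4f ← matches
m2: inner = H(7e 34 36 b3 3e) = f2 e7; tag = H(14 5e 5c f2 e7) = 5750
m3: inner = H(7e 34 36 f6 71) = 25 2a; tag = H(14 5e 5c 25 2a) = 9a83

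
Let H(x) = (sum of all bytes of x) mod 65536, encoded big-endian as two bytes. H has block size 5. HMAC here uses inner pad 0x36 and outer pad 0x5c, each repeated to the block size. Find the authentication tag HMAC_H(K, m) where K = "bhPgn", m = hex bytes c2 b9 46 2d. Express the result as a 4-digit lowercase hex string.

019d

Key "bhPgn" = 62 68 50 67 6e is exactly B = 5 bytes: K' = 62 68 50 67 6e.
K' ⊕ ipad = 54 5e 66 51 58.  K' ⊕ opad = 3e 34 0c 3b 32.
Inner input = (K'⊕ipad) ∥ m = 54 5e 66 51 58 ∥ c2 b9 46 2d.
Inner hash: sum = 84+94+102+81+88+194+185+70+45 = 943 → 03 af.
Outer input = (K'⊕opad) ∥ inner = 3e 34 0c 3b 32 ∥ 03 af.
Outer hash (tag): sum = 62+52+12+59+50+3+175 = 413 → 01 9d.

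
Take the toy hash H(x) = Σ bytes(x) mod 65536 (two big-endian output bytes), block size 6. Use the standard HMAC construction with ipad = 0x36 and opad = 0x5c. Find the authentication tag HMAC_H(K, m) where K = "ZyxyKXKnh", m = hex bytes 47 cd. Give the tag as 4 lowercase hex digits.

0384

Key "ZyxyKXKnh" = 5a 79 78 79 4b 58 4b 6e 68 is 9 bytes > B = 6, so hash it first: H(key) = 03 88, then zero-pad to 6 bytes: K' = 03 88 00 00 00 00.
K' ⊕ ipad = 35 be 36 36 36 36.  K' ⊕ opad = 5f d4 5c 5c 5c 5c.
Inner input = (K'⊕ipad) ∥ m = 35 be 36 36 36 36 ∥ 47 cd.
Inner hash: sum = 53+190+54+54+54+54+71+205 = 735 → 02 df.
Outer input = (K'⊕opad) ∥ inner = 5f d4 5c 5c 5c 5c ∥ 02 df.
Outer hash (tag): sum = 95+212+92+92+92+92+2+223 = 900 → 03 84.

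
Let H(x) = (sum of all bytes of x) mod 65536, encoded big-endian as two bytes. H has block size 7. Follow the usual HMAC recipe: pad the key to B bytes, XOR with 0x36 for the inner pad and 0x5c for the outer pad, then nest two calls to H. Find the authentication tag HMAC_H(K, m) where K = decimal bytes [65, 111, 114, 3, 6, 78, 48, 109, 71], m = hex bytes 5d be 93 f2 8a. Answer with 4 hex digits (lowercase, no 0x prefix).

Key decimal bytes [65, 111, 114, 3, 6, 78, 48, 109, 71] = 41 6f 72 03 06 4e 30 6d 47 is 9 bytes > B = 7, so hash it first: H(key) = 02 5d, then zero-pad to 7 bytes: K' = 02 5d 00 00 00 00 00.
K' ⊕ ipad = 34 6b 36 36 36 36 36.  K' ⊕ opad = 5e 01 5c 5c 5c 5c 5c.
Inner input = (K'⊕ipad) ∥ m = 34 6b 36 36 36 36 36 ∥ 5d be 93 f2 8a.
Inner hash: sum = 52+107+54+54+54+54+54+93+190+147+242+138 = 1239 → 04 d7.
Outer input = (K'⊕opad) ∥ inner = 5e 01 5c 5c 5c 5c 5c ∥ 04 d7.
Outer hash (tag): sum = 94+1+92+92+92+92+92+4+215 = 774 → 03 06.

0306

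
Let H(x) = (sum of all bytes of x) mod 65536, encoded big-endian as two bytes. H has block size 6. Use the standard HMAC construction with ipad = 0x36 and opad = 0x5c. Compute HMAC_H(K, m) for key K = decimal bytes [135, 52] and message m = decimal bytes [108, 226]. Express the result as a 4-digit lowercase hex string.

Key decimal bytes [135, 52] = 87 34 is 2 bytes ≤ B = 6; zero-pad to 6 bytes: K' = 87 34 00 00 00 00.
K' ⊕ ipad = b1 02 36 36 36 36.  K' ⊕ opad = db 68 5c 5c 5c 5c.
Inner input = (K'⊕ipad) ∥ m = b1 02 36 36 36 36 ∥ 6c e2.
Inner hash: sum = 177+2+54+54+54+54+108+226 = 729 → 02 d9.
Outer input = (K'⊕opad) ∥ inner = db 68 5c 5c 5c 5c ∥ 02 d9.
Outer hash (tag): sum = 219+104+92+92+92+92+2+217 = 910 → 03 8e.

038e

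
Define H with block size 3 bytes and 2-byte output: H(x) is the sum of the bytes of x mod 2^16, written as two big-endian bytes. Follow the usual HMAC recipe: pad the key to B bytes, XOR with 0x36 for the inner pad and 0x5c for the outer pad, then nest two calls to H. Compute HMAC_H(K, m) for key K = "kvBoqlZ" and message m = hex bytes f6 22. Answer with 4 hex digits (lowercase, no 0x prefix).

Key "kvBoqlZ" = 6b 76 42 6f 71 6c 5a is 7 bytes > B = 3, so hash it first: H(key) = 02 c9, then zero-pad to 3 bytes: K' = 02 c9 00.
K' ⊕ ipad = 34 ff 36.  K' ⊕ opad = 5e 95 5c.
Inner input = (K'⊕ipad) ∥ m = 34 ff 36 ∥ f6 22.
Inner hash: sum = 52+255+54+246+34 = 641 → 02 81.
Outer input = (K'⊕opad) ∥ inner = 5e 95 5c ∥ 02 81.
Outer hash (tag): sum = 94+149+92+2+129 = 466 → 01 d2.

01d2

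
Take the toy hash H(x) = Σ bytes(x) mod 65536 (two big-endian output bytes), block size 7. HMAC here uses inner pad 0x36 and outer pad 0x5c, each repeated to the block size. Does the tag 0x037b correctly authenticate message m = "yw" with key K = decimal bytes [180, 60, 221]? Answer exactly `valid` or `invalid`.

valid

Key decimal bytes [180, 60, 221] = b4 3c dd is 3 bytes ≤ B = 7; zero-pad to 7 bytes: K' = b4 3c dd 00 00 00 00.
K' ⊕ ipad = 82 0a eb 36 36 36 36; K' ⊕ opad = e8 60 81 5c 5c 5c 5c.
Inner hash: sum = 130+10+235+54+54+54+54+121+119 = 831 → 03 3f.
Outer hash (recomputed tag): sum = 232+96+129+92+92+92+92+3+63 = 891 → 03 7b.
Recomputed tag = 037b; claimed = 037b → match.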